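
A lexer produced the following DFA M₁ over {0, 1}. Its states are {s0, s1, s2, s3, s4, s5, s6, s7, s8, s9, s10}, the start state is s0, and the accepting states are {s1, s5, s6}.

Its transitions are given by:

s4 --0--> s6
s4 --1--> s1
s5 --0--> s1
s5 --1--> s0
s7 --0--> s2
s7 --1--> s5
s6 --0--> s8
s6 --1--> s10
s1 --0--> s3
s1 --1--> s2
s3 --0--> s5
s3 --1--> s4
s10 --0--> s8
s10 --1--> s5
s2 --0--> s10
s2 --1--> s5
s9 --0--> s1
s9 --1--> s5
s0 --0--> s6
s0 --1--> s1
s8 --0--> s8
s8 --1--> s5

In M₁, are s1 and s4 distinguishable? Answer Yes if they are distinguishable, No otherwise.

Yes

First remove the unreachable states {s7,s9}; 9 states remain.
P0 = {s1,s5,s6} | {s0,s2,s3,s4,s8,s10}.
Refine {s1,s5,s6} on symbol 0: members go to different blocks, giving {s1,s6} and {s5}.
On input 0, block {s0,s2,s3,s4,s8,s10} splits into {s2,s8,s10} and {s0,s4} and {s3}.
Split {s1,s6} by δ(·,0) → {s1} and {s6}.
Stable partition: {s1} | {s2,s8,s10} | {s5} | {s0,s4} | {s3} | {s6} — 6 equivalence classes.
s1 and s4 end up in different blocks, so they are distinguishable. For instance, the string 'ε' is accepted from only s1.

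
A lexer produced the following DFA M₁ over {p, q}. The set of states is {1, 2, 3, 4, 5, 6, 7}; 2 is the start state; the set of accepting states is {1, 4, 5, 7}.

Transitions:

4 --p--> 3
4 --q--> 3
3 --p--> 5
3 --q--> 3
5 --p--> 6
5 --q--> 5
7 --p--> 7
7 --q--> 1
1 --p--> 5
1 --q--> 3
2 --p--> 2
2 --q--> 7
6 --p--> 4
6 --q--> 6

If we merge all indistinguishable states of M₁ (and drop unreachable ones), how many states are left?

7

Every state is reachable, so we keep all 7.
Initial partition by acceptance: {1,4,5,7} | {2,3,6}.
On input p, block {1,4,5,7} splits into {1,7} and {4,5}.
Refine {1,7} on symbol p: members go to different blocks, giving {1} and {7}.
On input p, block {2,3,6} splits into {3,6} and {2}.
Split {4,5} by δ(·,q) → {4} and {5}.
Split {3,6} by δ(·,p) → {3} and {6}.
No further refinement is possible. Final partition (7 blocks): {1} | {3} | {4} | {7} | {2} | {5} | {6}.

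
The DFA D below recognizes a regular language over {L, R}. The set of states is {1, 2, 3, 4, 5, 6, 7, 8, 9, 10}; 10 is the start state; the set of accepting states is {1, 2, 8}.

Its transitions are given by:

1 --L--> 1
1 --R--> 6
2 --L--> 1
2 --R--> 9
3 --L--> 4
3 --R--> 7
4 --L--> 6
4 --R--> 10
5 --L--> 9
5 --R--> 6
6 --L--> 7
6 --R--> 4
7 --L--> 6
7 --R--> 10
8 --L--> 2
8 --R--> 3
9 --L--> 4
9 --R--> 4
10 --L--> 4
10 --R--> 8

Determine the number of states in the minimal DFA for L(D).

4

Reachable states from the start: {1,2,3,4,6,7,8,9,10}. Unreachable: {5} — drop them.
Start with accepting vs non-accepting: {1,2,8} | {3,4,6,7,9,10}.
On input R, block {3,4,6,7,9,10} splits into {3,4,6,7,9} and {10}.
On input R, block {3,4,6,7,9} splits into {3,6,9} and {4,7}.
No further refinement is possible. Final partition (4 blocks): {1,2,8} | {3,6,9} | {10} | {4,7}.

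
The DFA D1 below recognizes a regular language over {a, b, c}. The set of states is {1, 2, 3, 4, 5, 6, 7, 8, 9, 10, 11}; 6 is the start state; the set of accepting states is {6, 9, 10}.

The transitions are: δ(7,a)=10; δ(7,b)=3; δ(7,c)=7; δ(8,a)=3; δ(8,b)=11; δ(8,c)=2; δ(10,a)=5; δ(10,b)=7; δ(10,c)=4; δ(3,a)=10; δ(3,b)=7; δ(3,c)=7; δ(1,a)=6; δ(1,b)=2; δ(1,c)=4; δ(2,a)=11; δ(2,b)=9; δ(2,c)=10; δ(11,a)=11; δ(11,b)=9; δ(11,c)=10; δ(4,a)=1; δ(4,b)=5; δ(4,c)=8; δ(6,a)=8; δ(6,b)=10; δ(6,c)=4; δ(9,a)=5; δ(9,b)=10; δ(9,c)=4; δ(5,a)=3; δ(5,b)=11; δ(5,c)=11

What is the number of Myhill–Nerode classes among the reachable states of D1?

Start with accepting vs non-accepting: {6,9,10} | {1,2,3,4,5,7,8,11}.
On input b, block {6,9,10} splits into {6,9} and {10}.
Refine {1,2,3,4,5,7,8,11} on symbol a: members go to different blocks, giving {2,4,5,8,11} and {3,7} and {1}.
Split {2,4,5,8,11} by δ(·,a) → {2,11} and {5,8} and {4}.
Stable partition: {6,9} | {2,11} | {10} | {3,7} | {1} | {5,8} | {4} — 7 equivalence classes.

7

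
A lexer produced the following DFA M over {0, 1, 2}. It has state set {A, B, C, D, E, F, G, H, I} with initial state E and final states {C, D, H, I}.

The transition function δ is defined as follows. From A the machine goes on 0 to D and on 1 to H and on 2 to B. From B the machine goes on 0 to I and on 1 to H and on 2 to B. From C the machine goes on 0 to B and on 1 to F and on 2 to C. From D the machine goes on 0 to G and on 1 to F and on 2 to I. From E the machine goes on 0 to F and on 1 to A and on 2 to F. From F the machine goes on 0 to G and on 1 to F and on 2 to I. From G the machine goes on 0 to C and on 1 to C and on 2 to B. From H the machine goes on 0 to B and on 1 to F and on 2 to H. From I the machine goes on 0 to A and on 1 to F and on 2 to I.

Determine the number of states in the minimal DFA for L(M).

All states are reachable from the start state.
Initial partition by acceptance: {C,D,H,I} | {A,B,E,F,G}.
Refine {A,B,E,F,G} on symbol 0: members go to different blocks, giving {A,B,G} and {E,F}.
Split {E,F} by δ(·,0) → {E} and {F}.
Stable partition: {C,D,H,I} | {A,B,G} | {E} | {F} — 4 equivalence classes.

4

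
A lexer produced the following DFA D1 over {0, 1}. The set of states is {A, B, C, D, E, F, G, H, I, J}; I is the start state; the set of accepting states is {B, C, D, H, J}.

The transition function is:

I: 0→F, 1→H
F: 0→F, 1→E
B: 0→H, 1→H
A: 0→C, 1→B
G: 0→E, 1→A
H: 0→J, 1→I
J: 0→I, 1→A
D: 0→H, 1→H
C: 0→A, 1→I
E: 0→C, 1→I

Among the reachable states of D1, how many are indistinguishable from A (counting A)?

1

First remove the unreachable states {D,G}; 8 states remain.
Start with accepting vs non-accepting: {B,C,H,J} | {A,E,F,I}.
On input 0, block {B,C,H,J} splits into {B,H} and {C,J}.
Refine {B,H} on symbol 0: members go to different blocks, giving {B} and {H}.
On input 0, block {A,E,F,I} splits into {A,E} and {F,I}.
Refine {A,E} on symbol 1: members go to different blocks, giving {A} and {E}.
Refine {C,J} on symbol 0: members go to different blocks, giving {C} and {J}.
Refine {F,I} on symbol 1: members go to different blocks, giving {F} and {I}.
No further refinement is possible. Final partition (8 blocks): {B} | {A} | {C} | {H} | {F} | {E} | {J} | {I}.
The equivalence class containing A is {A}, of size 1.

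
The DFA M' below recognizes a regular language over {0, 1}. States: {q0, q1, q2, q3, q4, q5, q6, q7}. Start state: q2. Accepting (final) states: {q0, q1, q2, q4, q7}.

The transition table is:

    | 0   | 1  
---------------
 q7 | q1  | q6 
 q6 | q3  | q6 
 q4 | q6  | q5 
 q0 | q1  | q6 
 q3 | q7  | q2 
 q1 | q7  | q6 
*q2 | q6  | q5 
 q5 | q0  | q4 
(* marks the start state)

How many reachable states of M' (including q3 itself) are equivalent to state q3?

Every state is reachable, so we keep all 8.
Start with accepting vs non-accepting: {q0,q1,q2,q4,q7} | {q3,q5,q6}.
Split {q0,q1,q2,q4,q7} by δ(·,0) → {q0,q1,q7} and {q2,q4}.
Refine {q3,q5,q6} on symbol 0: members go to different blocks, giving {q3,q5} and {q6}.
Stable partition: {q0,q1,q7} | {q3,q5} | {q2,q4} | {q6} — 4 equivalence classes.
The equivalence class containing q3 is {q3,q5}, of size 2.

2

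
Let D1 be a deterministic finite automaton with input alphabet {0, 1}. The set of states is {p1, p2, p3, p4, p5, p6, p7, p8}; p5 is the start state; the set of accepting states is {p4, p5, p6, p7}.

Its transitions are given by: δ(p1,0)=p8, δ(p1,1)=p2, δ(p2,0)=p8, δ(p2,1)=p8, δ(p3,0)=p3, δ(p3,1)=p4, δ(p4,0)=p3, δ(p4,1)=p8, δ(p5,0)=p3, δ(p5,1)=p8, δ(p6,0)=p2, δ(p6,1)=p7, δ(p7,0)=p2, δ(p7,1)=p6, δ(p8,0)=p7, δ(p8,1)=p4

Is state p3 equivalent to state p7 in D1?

First remove the unreachable states {p1}; 7 states remain.
Start with accepting vs non-accepting: {p4,p5,p6,p7} | {p2,p3,p8}.
Refine {p4,p5,p6,p7} on symbol 1: members go to different blocks, giving {p4,p5} and {p6,p7}.
On input 0, block {p2,p3,p8} splits into {p2,p3} and {p8}.
On input 0, block {p2,p3} splits into {p2} and {p3}.
The partition is now stable with 5 blocks: {p4,p5} | {p2} | {p6,p7} | {p8} | {p3}.
p3 and p7 end up in different blocks, so they are distinguishable. For instance, the string 'ε' is accepted from only p7.

No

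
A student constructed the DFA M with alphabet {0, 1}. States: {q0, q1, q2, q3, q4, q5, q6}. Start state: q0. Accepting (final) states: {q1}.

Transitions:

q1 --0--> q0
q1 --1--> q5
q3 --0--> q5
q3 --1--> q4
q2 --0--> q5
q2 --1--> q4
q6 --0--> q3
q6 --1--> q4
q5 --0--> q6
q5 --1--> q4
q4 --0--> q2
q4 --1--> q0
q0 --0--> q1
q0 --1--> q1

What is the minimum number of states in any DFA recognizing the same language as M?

4

Every state is reachable, so we keep all 7.
Initial partition by acceptance: {q1} | {q0,q2,q3,q4,q5,q6}.
On input 0, block {q0,q2,q3,q4,q5,q6} splits into {q2,q3,q4,q5,q6} and {q0}.
On input 1, block {q2,q3,q4,q5,q6} splits into {q2,q3,q5,q6} and {q4}.
Stable partition: {q1} | {q2,q3,q5,q6} | {q0} | {q4} — 4 equivalence classes.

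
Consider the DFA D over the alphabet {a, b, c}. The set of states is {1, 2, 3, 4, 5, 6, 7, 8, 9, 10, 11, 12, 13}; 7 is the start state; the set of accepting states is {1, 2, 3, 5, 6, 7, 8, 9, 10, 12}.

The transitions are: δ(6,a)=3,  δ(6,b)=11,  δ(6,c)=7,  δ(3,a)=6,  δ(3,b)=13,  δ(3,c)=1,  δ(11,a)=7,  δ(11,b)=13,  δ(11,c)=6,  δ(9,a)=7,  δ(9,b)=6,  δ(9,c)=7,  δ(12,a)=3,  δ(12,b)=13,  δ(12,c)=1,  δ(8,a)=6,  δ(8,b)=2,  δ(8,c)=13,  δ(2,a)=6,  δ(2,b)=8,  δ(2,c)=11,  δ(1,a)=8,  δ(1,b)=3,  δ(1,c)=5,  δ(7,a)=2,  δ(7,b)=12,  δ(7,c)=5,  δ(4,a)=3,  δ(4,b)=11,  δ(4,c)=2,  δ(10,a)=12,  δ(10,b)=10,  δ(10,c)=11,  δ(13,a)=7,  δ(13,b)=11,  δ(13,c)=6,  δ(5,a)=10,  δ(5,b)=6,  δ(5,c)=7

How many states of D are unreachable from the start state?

2

Starting at 7 and following transitions, the reachable set is {1, 2, 3, 5, 6, 7, 8, 10, 11, 12, 13}. That leaves 4, 9 unreachable — 2 in total.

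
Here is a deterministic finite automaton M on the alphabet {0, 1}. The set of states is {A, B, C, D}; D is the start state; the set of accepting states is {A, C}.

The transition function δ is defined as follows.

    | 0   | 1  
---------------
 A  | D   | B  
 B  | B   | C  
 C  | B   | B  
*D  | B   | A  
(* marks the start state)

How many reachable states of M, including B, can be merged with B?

2

Start with accepting vs non-accepting: {A,C} | {B,D}.
No further refinement is possible. Final partition (2 blocks): {A,C} | {B,D}.
The equivalence class containing B is {B,D}, of size 2.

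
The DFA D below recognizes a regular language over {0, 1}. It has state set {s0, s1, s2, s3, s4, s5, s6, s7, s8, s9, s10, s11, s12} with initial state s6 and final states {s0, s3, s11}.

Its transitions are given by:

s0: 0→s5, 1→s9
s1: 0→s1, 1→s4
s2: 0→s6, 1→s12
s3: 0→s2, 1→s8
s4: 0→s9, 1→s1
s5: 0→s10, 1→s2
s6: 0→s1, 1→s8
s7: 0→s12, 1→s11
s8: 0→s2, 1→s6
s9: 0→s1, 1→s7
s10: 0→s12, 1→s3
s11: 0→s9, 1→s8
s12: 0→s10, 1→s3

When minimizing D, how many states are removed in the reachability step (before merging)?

Starting at s6 and following transitions, the reachable set is {s1, s2, s3, s4, s6, s7, s8, s9, s10, s11, s12}. That leaves s0, s5 unreachable — 2 in total.

2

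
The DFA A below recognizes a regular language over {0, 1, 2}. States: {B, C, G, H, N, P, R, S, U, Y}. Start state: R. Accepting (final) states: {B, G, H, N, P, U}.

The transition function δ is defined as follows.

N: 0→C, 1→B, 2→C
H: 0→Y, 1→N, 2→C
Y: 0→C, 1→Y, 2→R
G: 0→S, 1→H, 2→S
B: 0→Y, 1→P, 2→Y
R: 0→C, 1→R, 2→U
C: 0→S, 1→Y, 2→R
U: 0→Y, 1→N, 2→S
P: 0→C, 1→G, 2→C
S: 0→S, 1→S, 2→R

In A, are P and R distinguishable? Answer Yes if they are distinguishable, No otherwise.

Yes

All states are reachable from the start state.
Start with accepting vs non-accepting: {B,G,H,N,P,U} | {C,R,S,Y}.
On input 2, block {C,R,S,Y} splits into {C,S,Y} and {R}.
Stable partition: {B,G,H,N,P,U} | {C,S,Y} | {R} — 3 equivalence classes.
P and R end up in different blocks, so they are distinguishable. For instance, the string 'ε' is accepted from only P.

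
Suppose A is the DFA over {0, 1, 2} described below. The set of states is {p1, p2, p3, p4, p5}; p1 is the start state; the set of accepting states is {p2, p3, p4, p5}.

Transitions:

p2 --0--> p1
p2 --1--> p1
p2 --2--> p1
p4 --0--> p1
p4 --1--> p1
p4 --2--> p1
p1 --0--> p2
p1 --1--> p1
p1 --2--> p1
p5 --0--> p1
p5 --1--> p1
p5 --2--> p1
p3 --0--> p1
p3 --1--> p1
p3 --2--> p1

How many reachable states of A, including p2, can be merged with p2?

Reachable states from the start: {p1,p2}. Unreachable: {p3,p4,p5} — drop them.
Start with accepting vs non-accepting: {p2} | {p1}.
The partition is now stable with 2 blocks: {p2} | {p1}.
State p2 belongs to the block {p2}, which has 1 states.

1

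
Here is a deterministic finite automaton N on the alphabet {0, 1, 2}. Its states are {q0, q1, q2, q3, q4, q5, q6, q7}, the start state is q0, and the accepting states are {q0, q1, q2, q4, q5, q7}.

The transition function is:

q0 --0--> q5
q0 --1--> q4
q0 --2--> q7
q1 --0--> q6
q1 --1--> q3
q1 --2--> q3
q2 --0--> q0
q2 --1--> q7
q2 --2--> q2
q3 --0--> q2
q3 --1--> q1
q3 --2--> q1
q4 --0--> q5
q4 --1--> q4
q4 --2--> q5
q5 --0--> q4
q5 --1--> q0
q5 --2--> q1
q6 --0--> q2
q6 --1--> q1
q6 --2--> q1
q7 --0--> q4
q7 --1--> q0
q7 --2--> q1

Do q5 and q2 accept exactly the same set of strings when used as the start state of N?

P0 = {q0,q1,q2,q4,q5,q7} | {q3,q6}.
On input 0, block {q0,q1,q2,q4,q5,q7} splits into {q0,q2,q4,q5,q7} and {q1}.
Split {q0,q2,q4,q5,q7} by δ(·,2) → {q0,q2,q4} and {q5,q7}.
Refine {q0,q2,q4} on symbol 0: members go to different blocks, giving {q0,q4} and {q2}.
The partition is now stable with 5 blocks: {q0,q4} | {q3,q6} | {q1} | {q5,q7} | {q2}.
q5 and q2 end up in different blocks, so they are distinguishable. For instance, the string '20' is accepted from only q2.

No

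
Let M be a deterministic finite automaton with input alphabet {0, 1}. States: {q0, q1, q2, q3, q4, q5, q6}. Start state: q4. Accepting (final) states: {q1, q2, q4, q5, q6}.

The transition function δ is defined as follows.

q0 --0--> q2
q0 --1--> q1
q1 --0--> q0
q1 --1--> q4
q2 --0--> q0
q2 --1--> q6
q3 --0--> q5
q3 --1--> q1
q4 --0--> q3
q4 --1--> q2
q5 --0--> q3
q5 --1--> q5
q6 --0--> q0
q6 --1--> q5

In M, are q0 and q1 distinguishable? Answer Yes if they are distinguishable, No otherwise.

Start with accepting vs non-accepting: {q1,q2,q4,q5,q6} | {q0,q3}.
No further refinement is possible. Final partition (2 blocks): {q1,q2,q4,q5,q6} | {q0,q3}.
q0 and q1 end up in different blocks, so they are distinguishable. For instance, the string 'ε' is accepted from only q1.

Yes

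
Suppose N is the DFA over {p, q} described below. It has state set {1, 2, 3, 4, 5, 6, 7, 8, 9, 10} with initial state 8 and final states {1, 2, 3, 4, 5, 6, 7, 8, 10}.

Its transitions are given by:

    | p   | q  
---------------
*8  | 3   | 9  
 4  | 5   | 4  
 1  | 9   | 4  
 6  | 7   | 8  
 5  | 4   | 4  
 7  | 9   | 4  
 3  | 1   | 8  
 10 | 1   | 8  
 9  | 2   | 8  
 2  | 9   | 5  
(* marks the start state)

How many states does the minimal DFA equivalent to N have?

5

States {6,7,10} cannot be reached from the start state, so discard them.
P0 = {1,2,3,4,5,8} | {9}.
Refine {1,2,3,4,5,8} on symbol p: members go to different blocks, giving {3,4,5,8} and {1,2}.
On input p, block {3,4,5,8} splits into {4,5,8} and {3}.
Split {4,5,8} by δ(·,p) → {4,5} and {8}.
The partition is now stable with 5 blocks: {4,5} | {9} | {1,2} | {3} | {8}.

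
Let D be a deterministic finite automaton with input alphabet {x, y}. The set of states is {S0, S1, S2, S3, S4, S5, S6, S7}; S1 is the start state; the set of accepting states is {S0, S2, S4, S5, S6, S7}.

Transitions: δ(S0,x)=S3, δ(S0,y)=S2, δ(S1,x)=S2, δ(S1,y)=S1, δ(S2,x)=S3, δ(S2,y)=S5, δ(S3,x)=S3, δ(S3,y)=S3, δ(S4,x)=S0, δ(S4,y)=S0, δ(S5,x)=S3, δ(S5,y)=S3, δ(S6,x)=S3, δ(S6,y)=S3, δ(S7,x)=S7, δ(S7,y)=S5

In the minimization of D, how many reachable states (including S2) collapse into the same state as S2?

1

States {S0,S4,S6,S7} cannot be reached from the start state, so discard them.
P0 = {S2,S5} | {S1,S3}.
Split {S2,S5} by δ(·,y) → {S2} and {S5}.
On input x, block {S1,S3} splits into {S1} and {S3}.
No further refinement is possible. Final partition (4 blocks): {S2} | {S1} | {S5} | {S3}.
State S2 belongs to the block {S2}, which has 1 states.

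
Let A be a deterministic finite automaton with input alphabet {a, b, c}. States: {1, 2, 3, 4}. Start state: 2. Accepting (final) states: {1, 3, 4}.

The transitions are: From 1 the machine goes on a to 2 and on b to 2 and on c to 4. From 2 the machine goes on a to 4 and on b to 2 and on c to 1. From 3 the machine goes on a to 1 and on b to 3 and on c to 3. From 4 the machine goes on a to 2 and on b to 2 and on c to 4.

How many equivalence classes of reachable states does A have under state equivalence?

Reachable states from the start: {1,2,4}. Unreachable: {3} — drop them.
P0 = {1,4} | {2}.
The partition is now stable with 2 blocks: {1,4} | {2}.

2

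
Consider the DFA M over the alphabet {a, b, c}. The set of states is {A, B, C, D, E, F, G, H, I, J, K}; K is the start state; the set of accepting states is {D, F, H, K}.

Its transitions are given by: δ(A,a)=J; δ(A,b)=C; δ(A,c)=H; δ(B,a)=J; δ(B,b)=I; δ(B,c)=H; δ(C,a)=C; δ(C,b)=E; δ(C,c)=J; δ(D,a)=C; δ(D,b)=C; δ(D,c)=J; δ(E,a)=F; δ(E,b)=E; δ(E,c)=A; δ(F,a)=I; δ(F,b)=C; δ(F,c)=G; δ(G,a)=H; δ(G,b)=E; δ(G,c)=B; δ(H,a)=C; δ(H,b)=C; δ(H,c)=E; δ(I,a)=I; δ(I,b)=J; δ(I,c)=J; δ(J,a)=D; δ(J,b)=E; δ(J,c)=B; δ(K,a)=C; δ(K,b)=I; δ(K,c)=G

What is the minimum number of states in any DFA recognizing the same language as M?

All states are reachable from the start state.
P0 = {D,F,H,K} | {A,B,C,E,G,I,J}.
On input a, block {A,B,C,E,G,I,J} splits into {A,B,C,I} and {E,G,J}.
Refine {A,B,C,I} on symbol a: members go to different blocks, giving {A,B} and {C,I}.
Stable partition: {D,F,H,K} | {A,B} | {E,G,J} | {C,I} — 4 equivalence classes.

4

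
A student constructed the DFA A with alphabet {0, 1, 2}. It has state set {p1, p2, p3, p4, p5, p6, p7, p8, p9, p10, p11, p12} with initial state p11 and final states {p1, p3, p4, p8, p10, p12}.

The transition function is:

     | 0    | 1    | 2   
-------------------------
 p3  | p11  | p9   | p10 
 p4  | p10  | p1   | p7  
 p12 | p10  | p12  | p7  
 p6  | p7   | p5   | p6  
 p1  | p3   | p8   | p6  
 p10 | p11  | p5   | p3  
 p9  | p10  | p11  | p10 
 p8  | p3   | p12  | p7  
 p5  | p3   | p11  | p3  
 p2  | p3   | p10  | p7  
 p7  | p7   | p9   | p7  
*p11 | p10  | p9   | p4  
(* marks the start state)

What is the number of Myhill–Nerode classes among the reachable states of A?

First remove the unreachable states {p2}; 11 states remain.
Initial partition by acceptance: {p1,p3,p4,p8,p10,p12} | {p5,p6,p7,p9,p11}.
Split {p1,p3,p4,p8,p10,p12} by δ(·,0) → {p1,p4,p8,p12} and {p3,p10}.
Refine {p5,p6,p7,p9,p11} on symbol 0: members go to different blocks, giving {p5,p9,p11} and {p6,p7}.
Refine {p5,p9,p11} on symbol 2: members go to different blocks, giving {p5,p9} and {p11}.
No further refinement is possible. Final partition (5 blocks): {p1,p4,p8,p12} | {p5,p9} | {p3,p10} | {p6,p7} | {p11}.

5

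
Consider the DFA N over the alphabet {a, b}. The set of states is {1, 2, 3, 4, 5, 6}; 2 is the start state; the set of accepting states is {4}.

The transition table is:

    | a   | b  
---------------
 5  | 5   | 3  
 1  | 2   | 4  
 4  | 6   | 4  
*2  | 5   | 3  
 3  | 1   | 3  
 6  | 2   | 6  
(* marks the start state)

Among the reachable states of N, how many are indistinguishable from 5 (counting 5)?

2

P0 = {4} | {1,2,3,5,6}.
On input b, block {1,2,3,5,6} splits into {2,3,5,6} and {1}.
Split {2,3,5,6} by δ(·,a) → {2,5,6} and {3}.
On input b, block {2,5,6} splits into {2,5} and {6}.
Stable partition: {4} | {2,5} | {1} | {3} | {6} — 5 equivalence classes.
The equivalence class containing 5 is {2,5}, of size 2.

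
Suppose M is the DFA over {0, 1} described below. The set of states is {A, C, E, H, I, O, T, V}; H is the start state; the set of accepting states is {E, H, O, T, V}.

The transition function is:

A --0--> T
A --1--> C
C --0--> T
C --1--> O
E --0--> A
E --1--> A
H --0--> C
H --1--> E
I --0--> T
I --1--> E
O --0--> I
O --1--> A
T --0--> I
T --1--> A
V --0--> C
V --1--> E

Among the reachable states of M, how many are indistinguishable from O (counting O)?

2

First remove the unreachable states {V}; 7 states remain.
P0 = {E,H,O,T} | {A,C,I}.
Split {E,H,O,T} by δ(·,1) → {E,O,T} and {H}.
Split {A,C,I} by δ(·,1) → {C,I} and {A}.
On input 0, block {E,O,T} splits into {O,T} and {E}.
On input 1, block {C,I} splits into {C} and {I}.
Stable partition: {O,T} | {C} | {H} | {A} | {E} | {I} — 6 equivalence classes.
State O belongs to the block {O,T}, which has 2 states.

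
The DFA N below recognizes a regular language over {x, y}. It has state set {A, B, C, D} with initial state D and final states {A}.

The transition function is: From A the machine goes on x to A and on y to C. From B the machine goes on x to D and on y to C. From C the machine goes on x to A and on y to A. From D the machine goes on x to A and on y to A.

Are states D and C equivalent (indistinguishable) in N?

States {B} cannot be reached from the start state, so discard them.
Initial partition by acceptance: {A} | {C,D}.
Stable partition: {A} | {C,D} — 2 equivalence classes.
D and C lie in the same block of the stable partition, so they are equivalent — no string distinguishes them.

Yes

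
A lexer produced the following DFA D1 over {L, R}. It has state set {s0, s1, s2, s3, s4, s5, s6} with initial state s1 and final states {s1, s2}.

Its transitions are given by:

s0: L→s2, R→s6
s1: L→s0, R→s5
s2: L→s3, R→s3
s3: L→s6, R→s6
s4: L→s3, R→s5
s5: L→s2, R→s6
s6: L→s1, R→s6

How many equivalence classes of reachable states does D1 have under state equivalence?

5

Reachable states from the start: {s0,s1,s2,s3,s5,s6}. Unreachable: {s4} — drop them.
Initial partition by acceptance: {s1,s2} | {s0,s3,s5,s6}.
On input L, block {s0,s3,s5,s6} splits into {s0,s5,s6} and {s3}.
Refine {s1,s2} on symbol L: members go to different blocks, giving {s1} and {s2}.
On input L, block {s0,s5,s6} splits into {s0,s5} and {s6}.
The partition is now stable with 5 blocks: {s1} | {s0,s5} | {s3} | {s2} | {s6}.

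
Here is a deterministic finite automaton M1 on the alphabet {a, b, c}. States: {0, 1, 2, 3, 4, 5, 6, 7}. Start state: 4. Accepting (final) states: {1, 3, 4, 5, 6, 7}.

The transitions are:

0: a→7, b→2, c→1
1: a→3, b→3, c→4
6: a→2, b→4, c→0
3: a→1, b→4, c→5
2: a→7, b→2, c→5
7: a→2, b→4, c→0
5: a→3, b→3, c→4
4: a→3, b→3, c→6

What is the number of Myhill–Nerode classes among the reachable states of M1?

Start with accepting vs non-accepting: {1,3,4,5,6,7} | {0,2}.
On input a, block {1,3,4,5,6,7} splits into {1,3,4,5} and {6,7}.
On input c, block {1,3,4,5} splits into {1,3,5} and {4}.
Split {1,3,5} by δ(·,b) → {1,5} and {3}.
The partition is now stable with 5 blocks: {1,5} | {0,2} | {6,7} | {4} | {3}.

5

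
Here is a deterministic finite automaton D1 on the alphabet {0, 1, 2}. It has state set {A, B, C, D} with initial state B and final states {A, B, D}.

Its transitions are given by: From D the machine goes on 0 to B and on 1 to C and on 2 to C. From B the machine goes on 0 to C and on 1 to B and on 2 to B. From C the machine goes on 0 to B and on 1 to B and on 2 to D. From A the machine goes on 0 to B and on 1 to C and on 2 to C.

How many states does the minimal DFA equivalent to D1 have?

3

Reachable states from the start: {B,C,D}. Unreachable: {A} — drop them.
P0 = {B,D} | {C}.
Refine {B,D} on symbol 0: members go to different blocks, giving {B} and {D}.
Stable partition: {B} | {C} | {D} — 3 equivalence classes.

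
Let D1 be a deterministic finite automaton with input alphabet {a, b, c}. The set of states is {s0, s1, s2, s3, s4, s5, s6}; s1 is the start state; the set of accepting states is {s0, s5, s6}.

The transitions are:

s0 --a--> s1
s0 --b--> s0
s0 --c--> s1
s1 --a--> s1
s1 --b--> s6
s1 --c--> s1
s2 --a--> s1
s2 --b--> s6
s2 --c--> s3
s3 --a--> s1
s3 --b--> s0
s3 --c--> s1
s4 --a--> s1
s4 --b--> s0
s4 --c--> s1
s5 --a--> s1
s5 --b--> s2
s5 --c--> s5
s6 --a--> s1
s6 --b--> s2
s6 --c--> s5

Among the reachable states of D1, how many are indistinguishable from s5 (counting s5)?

First remove the unreachable states {s4}; 6 states remain.
Start with accepting vs non-accepting: {s0,s5,s6} | {s1,s2,s3}.
Split {s0,s5,s6} by δ(·,b) → {s5,s6} and {s0}.
On input b, block {s1,s2,s3} splits into {s1,s2} and {s3}.
Split {s1,s2} by δ(·,c) → {s1} and {s2}.
No further refinement is possible. Final partition (5 blocks): {s5,s6} | {s1} | {s0} | {s3} | {s2}.
State s5 belongs to the block {s5,s6}, which has 2 states.

2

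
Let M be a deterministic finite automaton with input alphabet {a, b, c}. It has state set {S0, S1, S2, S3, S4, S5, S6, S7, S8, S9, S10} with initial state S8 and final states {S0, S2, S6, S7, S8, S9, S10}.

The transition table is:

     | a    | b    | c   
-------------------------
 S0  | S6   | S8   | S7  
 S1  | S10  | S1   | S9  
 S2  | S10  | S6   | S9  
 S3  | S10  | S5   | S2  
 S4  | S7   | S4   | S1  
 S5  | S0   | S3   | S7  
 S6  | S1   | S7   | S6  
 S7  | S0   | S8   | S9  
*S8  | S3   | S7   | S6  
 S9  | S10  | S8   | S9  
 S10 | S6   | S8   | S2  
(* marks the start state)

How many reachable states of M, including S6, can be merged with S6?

2

First remove the unreachable states {S4}; 10 states remain.
Initial partition by acceptance: {S0,S2,S6,S7,S8,S9,S10} | {S1,S3,S5}.
Split {S0,S2,S6,S7,S8,S9,S10} by δ(·,a) → {S0,S2,S7,S9,S10} and {S6,S8}.
On input a, block {S0,S2,S7,S9,S10} splits into {S2,S7,S9} and {S0,S10}.
The partition is now stable with 4 blocks: {S2,S7,S9} | {S1,S3,S5} | {S6,S8} | {S0,S10}.
The equivalence class containing S6 is {S6,S8}, of size 2.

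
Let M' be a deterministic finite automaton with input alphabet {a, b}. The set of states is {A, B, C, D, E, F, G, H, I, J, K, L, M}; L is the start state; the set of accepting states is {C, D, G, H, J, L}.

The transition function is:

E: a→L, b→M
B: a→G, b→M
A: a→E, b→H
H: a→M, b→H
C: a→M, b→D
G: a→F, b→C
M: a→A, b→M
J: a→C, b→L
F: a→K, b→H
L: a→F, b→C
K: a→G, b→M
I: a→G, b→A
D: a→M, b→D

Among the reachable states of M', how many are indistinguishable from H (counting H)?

3

Reachable states from the start: {A,C,D,E,F,G,H,K,L,M}. Unreachable: {B,I,J} — drop them.
P0 = {C,D,G,H,L} | {A,E,F,K,M}.
On input a, block {A,E,F,K,M} splits into {A,F,M} and {E,K}.
On input a, block {A,F,M} splits into {A,F} and {M}.
Refine {C,D,G,H,L} on symbol a: members go to different blocks, giving {C,D,H} and {G,L}.
The partition is now stable with 5 blocks: {C,D,H} | {A,F} | {E,K} | {M} | {G,L}.
State H belongs to the block {C,D,H}, which has 3 states.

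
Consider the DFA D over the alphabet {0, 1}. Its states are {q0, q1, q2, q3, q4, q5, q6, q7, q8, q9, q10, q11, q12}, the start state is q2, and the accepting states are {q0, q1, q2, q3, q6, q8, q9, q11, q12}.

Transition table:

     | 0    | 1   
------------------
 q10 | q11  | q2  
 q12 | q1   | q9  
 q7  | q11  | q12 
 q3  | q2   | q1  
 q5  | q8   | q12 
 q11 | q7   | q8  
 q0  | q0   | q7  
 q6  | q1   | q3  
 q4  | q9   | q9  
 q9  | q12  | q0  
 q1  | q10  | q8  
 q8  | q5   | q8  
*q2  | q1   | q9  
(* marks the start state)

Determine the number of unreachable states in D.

BFS from q2 reaches {q0, q1, q2, q5, q7, q8, q9, q10, q11, q12}; the 3 state(s) q3, q4, q6 are never visited.

3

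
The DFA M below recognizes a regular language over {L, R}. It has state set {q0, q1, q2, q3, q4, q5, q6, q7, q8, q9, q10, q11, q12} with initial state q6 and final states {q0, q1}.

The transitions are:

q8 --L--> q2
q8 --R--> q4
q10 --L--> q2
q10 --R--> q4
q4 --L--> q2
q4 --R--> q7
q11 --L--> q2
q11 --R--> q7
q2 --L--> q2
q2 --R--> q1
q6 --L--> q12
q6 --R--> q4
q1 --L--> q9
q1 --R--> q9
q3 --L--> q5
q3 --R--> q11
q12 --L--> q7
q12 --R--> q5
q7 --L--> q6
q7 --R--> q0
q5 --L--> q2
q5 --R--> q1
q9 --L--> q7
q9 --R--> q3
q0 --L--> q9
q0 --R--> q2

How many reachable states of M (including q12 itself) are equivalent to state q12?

Reachable states from the start: {q0,q1,q2,q3,q4,q5,q6,q7,q9,q11,q12}. Unreachable: {q8,q10} — drop them.
Initial partition by acceptance: {q0,q1} | {q2,q3,q4,q5,q6,q7,q9,q11,q12}.
Split {q2,q3,q4,q5,q6,q7,q9,q11,q12} by δ(·,R) → {q3,q4,q6,q9,q11,q12} and {q2,q5,q7}.
On input R, block {q0,q1} splits into {q0} and {q1}.
Refine {q3,q4,q6,q9,q11,q12} on symbol L: members go to different blocks, giving {q3,q4,q9,q11,q12} and {q6}.
Refine {q3,q4,q9,q11,q12} on symbol R: members go to different blocks, giving {q4,q11,q12} and {q3,q9}.
On input L, block {q2,q5,q7} splits into {q2,q5} and {q7}.
On input L, block {q4,q11,q12} splits into {q4,q11} and {q12}.
On input L, block {q3,q9} splits into {q3} and {q9}.
No further refinement is possible. Final partition (9 blocks): {q0} | {q4,q11} | {q2,q5} | {q1} | {q6} | {q3} | {q7} | {q12} | {q9}.
State q12 belongs to the block {q12}, which has 1 states.

1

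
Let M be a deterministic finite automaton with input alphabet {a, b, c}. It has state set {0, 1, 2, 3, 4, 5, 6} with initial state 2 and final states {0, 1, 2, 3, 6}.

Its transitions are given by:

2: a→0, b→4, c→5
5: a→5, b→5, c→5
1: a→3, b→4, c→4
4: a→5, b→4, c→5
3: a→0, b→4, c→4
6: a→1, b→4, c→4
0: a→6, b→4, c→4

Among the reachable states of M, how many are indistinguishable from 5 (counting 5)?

2

P0 = {0,1,2,3,6} | {4,5}.
The partition is now stable with 2 blocks: {0,1,2,3,6} | {4,5}.
State 5 belongs to the block {4,5}, which has 2 states.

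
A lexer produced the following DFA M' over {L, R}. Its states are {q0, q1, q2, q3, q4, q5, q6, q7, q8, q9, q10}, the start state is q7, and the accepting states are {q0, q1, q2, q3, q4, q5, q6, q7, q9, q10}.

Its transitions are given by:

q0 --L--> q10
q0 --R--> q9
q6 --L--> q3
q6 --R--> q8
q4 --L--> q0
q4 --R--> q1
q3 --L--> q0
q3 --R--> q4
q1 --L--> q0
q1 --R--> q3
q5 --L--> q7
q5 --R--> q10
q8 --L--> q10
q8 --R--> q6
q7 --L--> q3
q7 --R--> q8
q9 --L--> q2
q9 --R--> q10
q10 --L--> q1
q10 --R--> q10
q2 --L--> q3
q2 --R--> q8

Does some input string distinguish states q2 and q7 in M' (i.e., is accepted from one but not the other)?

States {q5} cannot be reached from the start state, so discard them.
Start with accepting vs non-accepting: {q0,q1,q2,q3,q4,q6,q7,q9,q10} | {q8}.
Refine {q0,q1,q2,q3,q4,q6,q7,q9,q10} on symbol R: members go to different blocks, giving {q0,q1,q3,q4,q9,q10} and {q2,q6,q7}.
On input L, block {q0,q1,q3,q4,q9,q10} splits into {q0,q1,q3,q4,q10} and {q9}.
Refine {q0,q1,q3,q4,q10} on symbol R: members go to different blocks, giving {q1,q3,q4,q10} and {q0}.
Split {q1,q3,q4,q10} by δ(·,L) → {q1,q3,q4} and {q10}.
Stable partition: {q1,q3,q4} | {q8} | {q2,q6,q7} | {q9} | {q0} | {q10} — 6 equivalence classes.
q2 and q7 lie in the same block of the stable partition, so they are equivalent — no string distinguishes them.

No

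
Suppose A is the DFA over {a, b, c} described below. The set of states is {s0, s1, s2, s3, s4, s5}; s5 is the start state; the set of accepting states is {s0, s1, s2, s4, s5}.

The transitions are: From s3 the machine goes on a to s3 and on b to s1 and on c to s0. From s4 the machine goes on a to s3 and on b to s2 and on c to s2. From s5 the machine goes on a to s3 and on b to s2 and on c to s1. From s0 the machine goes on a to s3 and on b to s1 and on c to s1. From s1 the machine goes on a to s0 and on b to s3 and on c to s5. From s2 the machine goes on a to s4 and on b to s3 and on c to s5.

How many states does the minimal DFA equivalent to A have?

3

Initial partition by acceptance: {s0,s1,s2,s4,s5} | {s3}.
Split {s0,s1,s2,s4,s5} by δ(·,a) → {s0,s4,s5} and {s1,s2}.
Stable partition: {s0,s4,s5} | {s3} | {s1,s2} — 3 equivalence classes.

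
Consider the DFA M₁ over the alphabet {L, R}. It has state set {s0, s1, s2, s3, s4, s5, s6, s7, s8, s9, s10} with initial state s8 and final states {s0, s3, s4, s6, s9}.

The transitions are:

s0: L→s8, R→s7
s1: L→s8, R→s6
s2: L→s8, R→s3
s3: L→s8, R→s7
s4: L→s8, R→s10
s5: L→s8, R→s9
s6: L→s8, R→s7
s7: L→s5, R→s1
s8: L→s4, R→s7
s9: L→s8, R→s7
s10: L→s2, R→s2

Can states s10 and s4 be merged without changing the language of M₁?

No

States {s0} cannot be reached from the start state, so discard them.
P0 = {s3,s4,s6,s9} | {s1,s2,s5,s7,s8,s10}.
On input L, block {s1,s2,s5,s7,s8,s10} splits into {s1,s2,s5,s7,s10} and {s8}.
On input L, block {s1,s2,s5,s7,s10} splits into {s1,s2,s5} and {s7,s10}.
No further refinement is possible. Final partition (4 blocks): {s3,s4,s6,s9} | {s1,s2,s5} | {s8} | {s7,s10}.
s10 and s4 end up in different blocks, so they are distinguishable. For instance, the string 'ε' is accepted from only s4.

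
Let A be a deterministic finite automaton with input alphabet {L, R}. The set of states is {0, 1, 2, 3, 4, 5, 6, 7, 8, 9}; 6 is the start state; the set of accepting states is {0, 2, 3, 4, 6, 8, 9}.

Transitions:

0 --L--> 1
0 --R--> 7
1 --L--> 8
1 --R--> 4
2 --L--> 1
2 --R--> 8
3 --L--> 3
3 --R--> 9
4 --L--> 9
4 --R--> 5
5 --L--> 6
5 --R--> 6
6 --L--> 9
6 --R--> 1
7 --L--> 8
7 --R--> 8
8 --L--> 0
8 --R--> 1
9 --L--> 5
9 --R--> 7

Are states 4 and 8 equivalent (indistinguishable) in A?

Yes

Reachable states from the start: {0,1,4,5,6,7,8,9}. Unreachable: {2,3} — drop them.
Initial partition by acceptance: {0,4,6,8,9} | {1,5,7}.
Refine {0,4,6,8,9} on symbol L: members go to different blocks, giving {4,6,8} and {0,9}.
Stable partition: {4,6,8} | {1,5,7} | {0,9} — 3 equivalence classes.
4 and 8 lie in the same block of the stable partition, so they are equivalent — no string distinguishes them.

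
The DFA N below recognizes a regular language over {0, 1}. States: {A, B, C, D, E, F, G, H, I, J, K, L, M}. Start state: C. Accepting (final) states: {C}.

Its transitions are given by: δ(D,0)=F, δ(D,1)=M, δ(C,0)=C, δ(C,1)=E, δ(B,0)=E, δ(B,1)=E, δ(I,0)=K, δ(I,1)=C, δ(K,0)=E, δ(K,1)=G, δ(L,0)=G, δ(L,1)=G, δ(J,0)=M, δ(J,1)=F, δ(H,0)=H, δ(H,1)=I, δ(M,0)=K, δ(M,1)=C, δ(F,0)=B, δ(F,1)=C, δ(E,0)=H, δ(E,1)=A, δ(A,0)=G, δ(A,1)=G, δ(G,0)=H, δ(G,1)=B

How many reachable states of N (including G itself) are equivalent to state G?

First remove the unreachable states {D,F,J,L,M}; 8 states remain.
Initial partition by acceptance: {C} | {A,B,E,G,H,I,K}.
On input 1, block {A,B,E,G,H,I,K} splits into {A,B,E,G,H,K} and {I}.
Split {A,B,E,G,H,K} by δ(·,1) → {A,B,E,G,K} and {H}.
Refine {A,B,E,G,K} on symbol 0: members go to different blocks, giving {A,B,K} and {E,G}.
No further refinement is possible. Final partition (5 blocks): {C} | {A,B,K} | {I} | {H} | {E,G}.
The equivalence class containing G is {E,G}, of size 2.

2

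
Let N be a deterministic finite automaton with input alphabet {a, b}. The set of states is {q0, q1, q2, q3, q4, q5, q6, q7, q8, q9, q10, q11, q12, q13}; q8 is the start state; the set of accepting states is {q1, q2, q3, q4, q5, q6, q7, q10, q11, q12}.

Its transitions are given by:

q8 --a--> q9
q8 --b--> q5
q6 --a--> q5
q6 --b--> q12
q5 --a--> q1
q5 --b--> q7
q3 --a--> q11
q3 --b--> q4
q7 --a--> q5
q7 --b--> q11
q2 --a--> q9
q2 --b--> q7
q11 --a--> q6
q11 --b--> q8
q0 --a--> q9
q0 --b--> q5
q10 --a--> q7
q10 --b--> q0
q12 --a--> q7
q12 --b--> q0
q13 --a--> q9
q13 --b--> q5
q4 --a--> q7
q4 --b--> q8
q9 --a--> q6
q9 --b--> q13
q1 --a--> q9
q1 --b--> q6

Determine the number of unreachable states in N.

4

BFS from q8 reaches {q0, q1, q5, q6, q7, q8, q9, q11, q12, q13}; the 4 state(s) q2, q3, q4, q10 are never visited.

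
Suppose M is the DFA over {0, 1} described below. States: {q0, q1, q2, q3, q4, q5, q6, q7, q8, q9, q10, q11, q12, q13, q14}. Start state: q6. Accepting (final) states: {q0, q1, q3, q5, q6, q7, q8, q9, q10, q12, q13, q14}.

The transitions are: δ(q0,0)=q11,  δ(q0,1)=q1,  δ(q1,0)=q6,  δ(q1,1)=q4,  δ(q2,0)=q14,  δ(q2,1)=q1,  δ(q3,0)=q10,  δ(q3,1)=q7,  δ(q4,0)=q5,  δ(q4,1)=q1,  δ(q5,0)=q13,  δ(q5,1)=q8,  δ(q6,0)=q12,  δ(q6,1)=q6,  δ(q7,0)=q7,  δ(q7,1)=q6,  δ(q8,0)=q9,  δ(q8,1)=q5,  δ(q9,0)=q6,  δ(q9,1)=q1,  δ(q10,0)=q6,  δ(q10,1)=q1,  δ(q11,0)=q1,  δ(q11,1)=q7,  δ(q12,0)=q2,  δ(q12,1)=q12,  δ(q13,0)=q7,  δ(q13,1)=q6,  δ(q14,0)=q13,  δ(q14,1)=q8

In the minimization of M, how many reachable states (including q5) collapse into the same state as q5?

2

First remove the unreachable states {q0,q3,q10,q11}; 11 states remain.
Start with accepting vs non-accepting: {q1,q5,q6,q7,q8,q9,q12,q13,q14} | {q2,q4}.
On input 0, block {q1,q5,q6,q7,q8,q9,q12,q13,q14} splits into {q1,q5,q6,q7,q8,q9,q13,q14} and {q12}.
Split {q1,q5,q6,q7,q8,q9,q13,q14} by δ(·,0) → {q1,q5,q7,q8,q9,q13,q14} and {q6}.
On input 0, block {q1,q5,q7,q8,q9,q13,q14} splits into {q5,q7,q8,q13,q14} and {q1,q9}.
On input 0, block {q5,q7,q8,q13,q14} splits into {q5,q7,q13,q14} and {q8}.
On input 1, block {q5,q7,q13,q14} splits into {q5,q14} and {q7,q13}.
Split {q1,q9} by δ(·,1) → {q1} and {q9}.
Stable partition: {q5,q14} | {q2,q4} | {q12} | {q6} | {q1} | {q8} | {q7,q13} | {q9} — 8 equivalence classes.
State q5 belongs to the block {q5,q14}, which has 2 states.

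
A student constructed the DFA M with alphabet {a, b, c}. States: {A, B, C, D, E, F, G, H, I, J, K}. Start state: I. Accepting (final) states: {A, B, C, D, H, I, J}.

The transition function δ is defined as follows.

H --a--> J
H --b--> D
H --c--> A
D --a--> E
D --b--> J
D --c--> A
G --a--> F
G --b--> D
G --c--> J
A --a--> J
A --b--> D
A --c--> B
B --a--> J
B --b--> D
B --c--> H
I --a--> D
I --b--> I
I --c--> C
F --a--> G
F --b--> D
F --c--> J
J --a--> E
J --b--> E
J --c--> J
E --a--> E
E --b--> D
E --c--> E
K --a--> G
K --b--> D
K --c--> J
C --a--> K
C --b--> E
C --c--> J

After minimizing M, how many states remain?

P0 = {A,B,C,D,H,I,J} | {E,F,G,K}.
On input a, block {A,B,C,D,H,I,J} splits into {A,B,H,I} and {C,D,J}.
Split {A,B,H,I} by δ(·,b) → {A,B,H} and {I}.
Refine {E,F,G,K} on symbol c: members go to different blocks, giving {F,G,K} and {E}.
On input a, block {C,D,J} splits into {D,J} and {C}.
Split {D,J} by δ(·,b) → {D} and {J}.
The partition is now stable with 7 blocks: {A,B,H} | {F,G,K} | {D} | {I} | {E} | {C} | {J}.

7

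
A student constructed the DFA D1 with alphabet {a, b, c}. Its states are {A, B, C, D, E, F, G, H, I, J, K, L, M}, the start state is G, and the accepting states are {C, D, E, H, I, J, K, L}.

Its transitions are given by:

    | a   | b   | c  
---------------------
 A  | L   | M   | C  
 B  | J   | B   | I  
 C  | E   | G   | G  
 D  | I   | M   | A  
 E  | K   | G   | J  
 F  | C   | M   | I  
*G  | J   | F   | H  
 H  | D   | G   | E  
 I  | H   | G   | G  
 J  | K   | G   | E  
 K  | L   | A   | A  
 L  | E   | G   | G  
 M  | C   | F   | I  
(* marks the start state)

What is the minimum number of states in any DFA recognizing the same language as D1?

5

Reachable states from the start: {A,C,D,E,F,G,H,I,J,K,L,M}. Unreachable: {B} — drop them.
Initial partition by acceptance: {C,D,E,H,I,J,K,L} | {A,F,G,M}.
On input c, block {C,D,E,H,I,J,K,L} splits into {C,D,I,K,L} and {E,H,J}.
Split {C,D,I,K,L} by δ(·,a) → {C,I,L} and {D,K}.
Split {A,F,G,M} by δ(·,a) → {A,F,M} and {G}.
No further refinement is possible. Final partition (5 blocks): {C,I,L} | {A,F,M} | {E,H,J} | {D,K} | {G}.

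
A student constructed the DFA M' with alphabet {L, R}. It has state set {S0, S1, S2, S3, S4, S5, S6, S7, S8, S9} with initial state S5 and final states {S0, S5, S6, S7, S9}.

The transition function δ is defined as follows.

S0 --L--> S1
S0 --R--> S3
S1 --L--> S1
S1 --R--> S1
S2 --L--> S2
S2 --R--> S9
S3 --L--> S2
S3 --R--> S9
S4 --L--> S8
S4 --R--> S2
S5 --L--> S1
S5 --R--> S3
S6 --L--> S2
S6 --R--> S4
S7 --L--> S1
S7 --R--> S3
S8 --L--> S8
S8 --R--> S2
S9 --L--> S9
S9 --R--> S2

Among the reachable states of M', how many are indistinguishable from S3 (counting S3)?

2

First remove the unreachable states {S0,S4,S6,S7,S8}; 5 states remain.
Start with accepting vs non-accepting: {S5,S9} | {S1,S2,S3}.
Refine {S5,S9} on symbol L: members go to different blocks, giving {S5} and {S9}.
Split {S1,S2,S3} by δ(·,R) → {S2,S3} and {S1}.
Stable partition: {S5} | {S2,S3} | {S9} | {S1} — 4 equivalence classes.
State S3 belongs to the block {S2,S3}, which has 2 states.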